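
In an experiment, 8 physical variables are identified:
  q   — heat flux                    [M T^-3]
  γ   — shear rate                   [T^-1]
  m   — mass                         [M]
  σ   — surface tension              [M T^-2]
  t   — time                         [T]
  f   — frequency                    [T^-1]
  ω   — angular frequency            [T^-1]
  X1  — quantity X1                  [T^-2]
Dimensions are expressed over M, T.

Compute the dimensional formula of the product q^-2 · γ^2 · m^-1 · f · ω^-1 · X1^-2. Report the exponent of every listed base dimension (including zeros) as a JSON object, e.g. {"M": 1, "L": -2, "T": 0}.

Exponent matrix [M,T] × [q,γ,m,σ,t,f,ω,X1]:
  M: [ 1  0  1  1  0  0  0  0]
  T: [-3 -1  0 -2  1 -1 -1 -2]
  [M]: (-2)·1+(2)·0+(-1)·1+(1)·0+(-1)·0+(-2)·0 = -3
  [T]: (-2)·-3+(2)·-1+(-1)·0+(1)·-1+(-1)·-1+(-2)·-2 = 8
⇒ M^-3 T^8

{"M": -3, "T": 8}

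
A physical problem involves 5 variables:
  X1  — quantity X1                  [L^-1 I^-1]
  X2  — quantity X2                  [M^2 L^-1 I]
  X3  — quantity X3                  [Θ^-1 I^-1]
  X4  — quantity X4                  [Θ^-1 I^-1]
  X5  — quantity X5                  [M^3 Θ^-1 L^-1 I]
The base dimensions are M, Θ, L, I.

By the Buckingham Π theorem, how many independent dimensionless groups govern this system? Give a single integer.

2

Dimensional matrix (M×Θ×L×I by X1×X2×X3×X4×X5):
  M: [ 0  2  0  0  3]
  Θ: [ 0  0 -1 -1 -1]
  L: [-1 -1  0  0 -1]
  I: [-1  1 -1 -1  1]
Echelon form has 3 nonzero rows (pivots: X1,X2,X3)
Π count = n − r = 5 − 3 = 2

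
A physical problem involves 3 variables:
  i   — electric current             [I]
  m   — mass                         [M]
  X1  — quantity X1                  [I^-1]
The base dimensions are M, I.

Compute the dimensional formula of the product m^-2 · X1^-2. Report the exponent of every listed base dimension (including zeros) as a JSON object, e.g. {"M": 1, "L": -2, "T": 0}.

Write exponents as rows M,I / cols i,m,X1:
  M: [ 0  1  0]
  I: [ 1  0 -1]
  [M]: (-2)·1+(-2)·0 = -2
  [I]: (-2)·0+(-2)·-1 = 2
⇒ M^-2 I^2

{"M": -2, "I": 2}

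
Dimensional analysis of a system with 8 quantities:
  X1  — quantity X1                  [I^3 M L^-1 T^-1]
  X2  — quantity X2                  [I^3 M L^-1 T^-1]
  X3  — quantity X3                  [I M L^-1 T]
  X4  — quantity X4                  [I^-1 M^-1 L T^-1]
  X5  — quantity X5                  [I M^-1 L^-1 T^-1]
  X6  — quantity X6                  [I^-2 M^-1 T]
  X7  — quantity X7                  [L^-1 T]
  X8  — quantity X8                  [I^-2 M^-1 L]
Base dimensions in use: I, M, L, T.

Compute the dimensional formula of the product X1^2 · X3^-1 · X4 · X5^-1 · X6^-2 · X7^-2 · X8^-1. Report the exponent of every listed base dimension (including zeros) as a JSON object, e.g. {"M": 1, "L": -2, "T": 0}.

{"I": 9, "M": 4, "L": 2, "T": -7}

Dimensional matrix (I×M×L×T by X1×X2×X3×X4×X5×X6×X7×X8):
  I: [ 3  3  1 -1  1 -2  0 -2]
  M: [ 1  1  1 -1 -1 -1  0 -1]
  L: [-1 -1 -1  1 -1  0 -1  1]
  T: [-1 -1  1 -1 -1  1  1  0]
  [I]: (2)·3+(-1)·1+(1)·-1+(-1)·1+(-2)·-2+(-2)·0+(-1)·-2 = 9
  [M]: (2)·1+(-1)·1+(1)·-1+(-1)·-1+(-2)·-1+(-2)·0+(-1)·-1 = 4
  [L]: (2)·-1+(-1)·-1+(1)·1+(-1)·-1+(-2)·0+(-2)·-1+(-1)·1 = 2
  [T]: (2)·-1+(-1)·1+(1)·-1+(-1)·-1+(-2)·1+(-2)·1+(-1)·0 = -7
⇒ I^9 M^4 L^2 T^-7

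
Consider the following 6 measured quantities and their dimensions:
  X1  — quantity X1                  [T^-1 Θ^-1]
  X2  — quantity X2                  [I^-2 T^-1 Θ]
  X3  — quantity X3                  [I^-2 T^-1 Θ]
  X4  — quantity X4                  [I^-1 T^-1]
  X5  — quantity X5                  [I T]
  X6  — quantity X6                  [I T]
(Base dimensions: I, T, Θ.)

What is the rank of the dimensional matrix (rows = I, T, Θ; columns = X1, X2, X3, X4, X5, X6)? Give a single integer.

Dimensional matrix (I×T×Θ by X1×X2×X3×X4×X5×X6):
  I: [ 0 -2 -2 -1  1  1]
  T: [-1 -1 -1 -1  1  1]
  Θ: [-1  1  1  0  0  0]
Echelon form has 2 nonzero rows (pivots: X1,X2)

2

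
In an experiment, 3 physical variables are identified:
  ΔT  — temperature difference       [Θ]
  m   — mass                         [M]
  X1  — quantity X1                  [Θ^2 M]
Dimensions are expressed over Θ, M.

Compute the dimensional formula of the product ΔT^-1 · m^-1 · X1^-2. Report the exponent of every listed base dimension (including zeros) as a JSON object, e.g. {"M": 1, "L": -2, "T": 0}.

{"Θ": -5, "M": -3}

Dimensional matrix (Θ×M by ΔT×m×X1):
  Θ: [ 1  0  2]
  M: [ 0  1  1]
  [Θ]: (-1)·1+(-1)·0+(-2)·2 = -5
  [M]: (-1)·0+(-1)·1+(-2)·1 = -3
⇒ Θ^-5 M^-3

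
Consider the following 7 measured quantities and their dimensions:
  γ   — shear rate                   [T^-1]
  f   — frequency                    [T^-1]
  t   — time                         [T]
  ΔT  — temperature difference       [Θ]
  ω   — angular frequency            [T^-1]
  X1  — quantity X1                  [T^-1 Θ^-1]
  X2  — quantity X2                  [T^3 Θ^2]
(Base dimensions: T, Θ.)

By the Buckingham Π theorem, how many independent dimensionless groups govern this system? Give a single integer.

Write exponents as rows T,Θ / cols γ,f,t,ΔT,ω,X1,X2:
  T: [-1 -1  1  0 -1 -1  3]
  Θ: [ 0  0  0  1  0 -1  2]
RREF → pivots at {γ,ΔT} ⇒ r = 2
Π count = n − r = 7 − 2 = 5

5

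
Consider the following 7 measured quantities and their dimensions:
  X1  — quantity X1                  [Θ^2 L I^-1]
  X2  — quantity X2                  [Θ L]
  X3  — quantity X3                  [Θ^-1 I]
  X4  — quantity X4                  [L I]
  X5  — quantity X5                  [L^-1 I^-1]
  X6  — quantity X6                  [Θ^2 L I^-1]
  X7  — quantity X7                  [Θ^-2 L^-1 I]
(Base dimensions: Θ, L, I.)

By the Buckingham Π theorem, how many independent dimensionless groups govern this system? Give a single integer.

Dimensional matrix (Θ×L×I by X1×X2×X3×X4×X5×X6×X7):
  Θ: [ 2  1 -1  0  0  2 -2]
  L: [ 1  1  0  1 -1  1 -1]
  I: [-1  0  1  1 -1 -1  1]
Row reduction gives pivot columns X1,X2; rank = 2
7 vars − rank 2 = 5 Π groups

5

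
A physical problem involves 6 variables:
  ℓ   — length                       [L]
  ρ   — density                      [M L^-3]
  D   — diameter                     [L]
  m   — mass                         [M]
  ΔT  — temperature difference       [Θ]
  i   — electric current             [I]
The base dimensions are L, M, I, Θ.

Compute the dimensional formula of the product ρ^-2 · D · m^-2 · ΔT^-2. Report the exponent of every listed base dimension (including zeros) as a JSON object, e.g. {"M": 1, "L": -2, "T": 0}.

Write exponents as rows L,M,I,Θ / cols ℓ,ρ,D,m,ΔT,i:
  L: [ 1 -3  1  0  0  0]
  M: [ 0  1  0  1  0  0]
  I: [ 0  0  0  0  0  1]
  Θ: [ 0  0  0  0  1  0]
  [L]: (-2)·-3+(1)·1+(-2)·0+(-2)·0 = 7
  [M]: (-2)·1+(1)·0+(-2)·1+(-2)·0 = -4
  [I]: (-2)·0+(1)·0+(-2)·0+(-2)·0 = 0
  [Θ]: (-2)·0+(1)·0+(-2)·0+(-2)·1 = -2
⇒ L^7 M^-4 Θ^-2

{"L": 7, "M": -4, "I": 0, "Θ": -2}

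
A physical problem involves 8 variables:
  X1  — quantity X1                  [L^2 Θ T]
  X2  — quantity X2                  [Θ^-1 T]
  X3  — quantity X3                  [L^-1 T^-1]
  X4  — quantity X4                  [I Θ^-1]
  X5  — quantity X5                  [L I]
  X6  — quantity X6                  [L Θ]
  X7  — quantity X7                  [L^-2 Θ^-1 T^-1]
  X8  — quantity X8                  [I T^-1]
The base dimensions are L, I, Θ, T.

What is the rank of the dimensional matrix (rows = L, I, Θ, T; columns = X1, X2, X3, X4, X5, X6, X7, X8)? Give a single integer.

3

Dimensional matrix (L×I×Θ×T by X1×X2×X3×X4×X5×X6×X7×X8):
  L: [ 2  0 -1  0  1  1 -2  0]
  I: [ 0  0  0  1  1  0  0  1]
  Θ: [ 1 -1  0 -1  0  1 -1  0]
  T: [ 1  1 -1  0  0  0 -1 -1]
Echelon form has 3 nonzero rows (pivots: X1,X2,X4)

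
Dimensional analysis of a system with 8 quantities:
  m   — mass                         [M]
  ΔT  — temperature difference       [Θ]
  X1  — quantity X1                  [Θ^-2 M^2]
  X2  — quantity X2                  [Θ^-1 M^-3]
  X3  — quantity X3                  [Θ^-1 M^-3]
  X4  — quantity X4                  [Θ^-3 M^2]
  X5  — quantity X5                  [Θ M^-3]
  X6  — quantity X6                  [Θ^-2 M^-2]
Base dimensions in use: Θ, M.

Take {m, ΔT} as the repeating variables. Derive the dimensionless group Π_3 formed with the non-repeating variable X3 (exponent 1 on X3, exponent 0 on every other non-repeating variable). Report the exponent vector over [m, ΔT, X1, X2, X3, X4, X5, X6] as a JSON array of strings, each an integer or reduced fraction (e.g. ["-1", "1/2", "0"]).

["3", "1", "0", "0", "1", "0", "0", "0"]

Dimensional matrix (Θ×M by m×ΔT×X1×X2×X3×X4×X5×X6):
  Θ: [ 0  1 -2 -1 -1 -3  1 -2]
  M: [ 1  0  2 -3 -3  2 -3 -2]
Row reduction gives pivot columns m,ΔT; rank = 2
Pivot set = {m,ΔT}, free = {X1,X2,X3,X4,X5,X6}
RREF:
  r0: [   1    0    2   -3   -3    2   -3   -2]
  r1: [   0    1   -2   -1   -1   -3    1   -2]
Fix exponent of X3 at 1, X1 at 0, X2 at 0, X4 at 0, X5 at 0, X6 at 0; solve each RREF row for its pivot's exponent:
  r0: exp(m) + (-3)·1 = 0 ⇒ exp(m) = 3
  r1: exp(ΔT) + (-1)·1 = 0 ⇒ exp(ΔT) = 1
Π_3 = m^3 · ΔT · X3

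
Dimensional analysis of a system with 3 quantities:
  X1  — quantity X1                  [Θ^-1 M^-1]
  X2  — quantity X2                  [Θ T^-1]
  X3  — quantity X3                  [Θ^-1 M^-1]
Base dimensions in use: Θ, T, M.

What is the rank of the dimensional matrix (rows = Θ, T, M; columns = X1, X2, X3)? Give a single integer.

Exponent matrix [Θ,T,M] × [X1,X2,X3]:
  Θ: [-1  1 -1]
  T: [ 0 -1  0]
  M: [-1  0 -1]
Echelon form has 2 nonzero rows (pivots: X1,X2)

2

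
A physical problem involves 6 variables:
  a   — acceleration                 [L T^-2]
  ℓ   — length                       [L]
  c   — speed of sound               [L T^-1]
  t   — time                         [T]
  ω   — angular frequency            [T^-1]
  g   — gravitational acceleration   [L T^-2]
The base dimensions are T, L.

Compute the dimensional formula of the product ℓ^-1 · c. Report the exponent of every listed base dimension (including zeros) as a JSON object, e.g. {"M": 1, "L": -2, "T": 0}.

{"T": -1, "L": 0}

Write exponents as rows T,L / cols a,ℓ,c,t,ω,g:
  T: [-2  0 -1  1 -1 -2]
  L: [ 1  1  1  0  0  1]
  [T]: (-1)·0+(1)·-1 = -1
  [L]: (-1)·1+(1)·1 = 0
⇒ T^-1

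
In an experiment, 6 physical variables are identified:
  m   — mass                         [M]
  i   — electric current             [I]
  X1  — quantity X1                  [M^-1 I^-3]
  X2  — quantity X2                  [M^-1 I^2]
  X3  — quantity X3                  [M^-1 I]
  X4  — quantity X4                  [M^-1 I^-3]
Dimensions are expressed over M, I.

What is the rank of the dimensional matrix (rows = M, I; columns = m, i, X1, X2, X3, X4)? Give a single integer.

Dimensional matrix (M×I by m×i×X1×X2×X3×X4):
  M: [ 1  0 -1 -1 -1 -1]
  I: [ 0  1 -3  2  1 -3]
Row reduction gives pivot columns m,i; rank = 2

2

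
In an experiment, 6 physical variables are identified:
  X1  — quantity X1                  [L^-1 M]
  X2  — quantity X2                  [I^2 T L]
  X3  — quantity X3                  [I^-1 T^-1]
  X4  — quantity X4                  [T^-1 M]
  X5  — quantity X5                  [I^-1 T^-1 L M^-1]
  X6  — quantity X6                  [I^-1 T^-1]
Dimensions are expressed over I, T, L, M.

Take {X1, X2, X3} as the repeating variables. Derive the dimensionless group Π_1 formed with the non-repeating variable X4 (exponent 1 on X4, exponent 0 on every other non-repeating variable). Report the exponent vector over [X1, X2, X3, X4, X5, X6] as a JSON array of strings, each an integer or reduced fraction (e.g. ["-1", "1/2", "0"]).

Write exponents as rows I,T,L,M / cols X1,X2,X3,X4,X5,X6:
  I: [ 0  2 -1  0 -1 -1]
  T: [ 0  1 -1 -1 -1 -1]
  L: [-1  1  0  0  1  0]
  M: [ 1  0  0  1 -1  0]
RREF → pivots at {X1,X2,X3} ⇒ r = 3
Repeat: X1,X2,X3; free: X4,X5,X6
RREF:
  r0: [   1    0    0    1   -1    0]
  r1: [   0    1    0    1    0    0]
  r2: [   0    0    1    2    1    1]
  r3: [   0    0    0    0    0    0]
Fix exponent of X4 at 1, X5 at 0, X6 at 0; solve each RREF row for its pivot's exponent:
  r0: exp(X1) + (1)·1 = 0 ⇒ exp(X1) = -1
  r1: exp(X2) + (1)·1 = 0 ⇒ exp(X2) = -1
  r2: exp(X3) + (2)·1 = 0 ⇒ exp(X3) = -2
Π_1 = X1^-1 · X2^-1 · X3^-2 · X4

["-1", "-1", "-2", "1", "0", "0"]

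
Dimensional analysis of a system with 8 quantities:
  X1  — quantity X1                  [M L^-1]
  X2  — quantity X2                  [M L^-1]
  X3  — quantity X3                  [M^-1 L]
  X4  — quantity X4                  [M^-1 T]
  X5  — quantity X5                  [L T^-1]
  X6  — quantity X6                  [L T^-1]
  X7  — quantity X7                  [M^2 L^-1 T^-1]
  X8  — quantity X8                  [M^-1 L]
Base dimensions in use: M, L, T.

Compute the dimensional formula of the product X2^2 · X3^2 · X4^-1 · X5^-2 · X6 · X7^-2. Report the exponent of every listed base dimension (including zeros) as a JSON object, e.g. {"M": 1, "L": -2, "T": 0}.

Write exponents as rows M,L,T / cols X1,X2,X3,X4,X5,X6,X7,X8:
  M: [ 1  1 -1 -1  0  0  2 -1]
  L: [-1 -1  1  0  1  1 -1  1]
  T: [ 0  0  0  1 -1 -1 -1  0]
  [M]: (2)·1+(2)·-1+(-1)·-1+(-2)·0+(1)·0+(-2)·2 = -3
  [L]: (2)·-1+(2)·1+(-1)·0+(-2)·1+(1)·1+(-2)·-1 = 1
  [T]: (2)·0+(2)·0+(-1)·1+(-2)·-1+(1)·-1+(-2)·-1 = 2
⇒ M^-3 L T^2

{"M": -3, "L": 1, "T": 2}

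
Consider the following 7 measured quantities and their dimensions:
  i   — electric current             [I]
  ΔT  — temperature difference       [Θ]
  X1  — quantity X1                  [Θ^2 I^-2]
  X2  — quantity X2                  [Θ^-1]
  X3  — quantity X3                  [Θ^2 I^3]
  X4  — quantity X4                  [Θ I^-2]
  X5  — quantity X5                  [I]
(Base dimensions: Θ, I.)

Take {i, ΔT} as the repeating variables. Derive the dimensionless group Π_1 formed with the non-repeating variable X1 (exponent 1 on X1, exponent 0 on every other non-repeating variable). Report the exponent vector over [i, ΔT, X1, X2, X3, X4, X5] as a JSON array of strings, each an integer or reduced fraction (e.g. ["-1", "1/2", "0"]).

Exponent matrix [Θ,I] × [i,ΔT,X1,X2,X3,X4,X5]:
  Θ: [ 0  1  2 -1  2  1  0]
  I: [ 1  0 -2  0  3 -2  1]
Row reduction gives pivot columns i,ΔT; rank = 2
Repeat: i,ΔT; free: X1,X2,X3,X4,X5
RREF:
  r0: [   1    0   -2    0    3   -2    1]
  r1: [   0    1    2   -1    2    1    0]
Fix exponent of X1 at 1, X2 at 0, X3 at 0, X4 at 0, X5 at 0; solve each RREF row for its pivot's exponent:
  r0: exp(i) + (-2)·1 = 0 ⇒ exp(i) = 2
  r1: exp(ΔT) + (2)·1 = 0 ⇒ exp(ΔT) = -2
Π_1 = i^2 · ΔT^-2 · X1

["2", "-2", "1", "0", "0", "0", "0"]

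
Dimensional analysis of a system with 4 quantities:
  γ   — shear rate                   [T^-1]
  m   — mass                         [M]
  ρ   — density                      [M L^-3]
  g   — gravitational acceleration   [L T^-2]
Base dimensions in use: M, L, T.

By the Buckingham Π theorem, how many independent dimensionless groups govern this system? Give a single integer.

1

Write exponents as rows M,L,T / cols γ,m,ρ,g:
  M: [ 0  1  1  0]
  L: [ 0  0 -3  1]
  T: [-1  0  0 -2]
Row reduction gives pivot columns γ,m,ρ; rank = 3
n=4, r=3 ⇒ 1 dimensionless group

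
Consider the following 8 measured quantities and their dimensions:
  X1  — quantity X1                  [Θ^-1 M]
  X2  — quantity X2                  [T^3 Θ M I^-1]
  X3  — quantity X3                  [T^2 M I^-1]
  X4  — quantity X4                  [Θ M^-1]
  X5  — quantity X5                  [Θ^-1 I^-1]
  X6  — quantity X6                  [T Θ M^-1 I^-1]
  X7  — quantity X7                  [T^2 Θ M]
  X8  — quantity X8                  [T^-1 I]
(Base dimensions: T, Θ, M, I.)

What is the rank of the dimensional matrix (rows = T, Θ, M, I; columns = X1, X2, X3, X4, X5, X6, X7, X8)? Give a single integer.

Dimensional matrix (T×Θ×M×I by X1×X2×X3×X4×X5×X6×X7×X8):
  T: [ 0  3  2  0  0  1  2 -1]
  Θ: [-1  1  0  1 -1  1  1  0]
  M: [ 1  1  1 -1  0 -1  1  0]
  I: [ 0 -1 -1  0 -1 -1  0  1]
Row reduction gives pivot columns X1,X2,X3; rank = 3

3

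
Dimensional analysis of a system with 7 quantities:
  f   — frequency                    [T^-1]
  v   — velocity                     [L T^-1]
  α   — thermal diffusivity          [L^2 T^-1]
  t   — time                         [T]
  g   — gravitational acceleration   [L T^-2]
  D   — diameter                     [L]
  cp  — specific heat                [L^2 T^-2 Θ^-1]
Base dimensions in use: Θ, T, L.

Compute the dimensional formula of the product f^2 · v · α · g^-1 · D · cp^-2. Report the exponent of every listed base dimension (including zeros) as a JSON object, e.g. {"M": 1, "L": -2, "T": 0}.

{"Θ": 2, "T": 2, "L": -1}

Dimensional matrix (Θ×T×L by f×v×α×t×g×D×cp):
  Θ: [ 0  0  0  0  0  0 -1]
  T: [-1 -1 -1  1 -2  0 -2]
  L: [ 0  1  2  0  1  1  2]
  [Θ]: (2)·0+(1)·0+(1)·0+(-1)·0+(1)·0+(-2)·-1 = 2
  [T]: (2)·-1+(1)·-1+(1)·-1+(-1)·-2+(1)·0+(-2)·-2 = 2
  [L]: (2)·0+(1)·1+(1)·2+(-1)·1+(1)·1+(-2)·2 = -1
⇒ Θ^2 T^2 L^-1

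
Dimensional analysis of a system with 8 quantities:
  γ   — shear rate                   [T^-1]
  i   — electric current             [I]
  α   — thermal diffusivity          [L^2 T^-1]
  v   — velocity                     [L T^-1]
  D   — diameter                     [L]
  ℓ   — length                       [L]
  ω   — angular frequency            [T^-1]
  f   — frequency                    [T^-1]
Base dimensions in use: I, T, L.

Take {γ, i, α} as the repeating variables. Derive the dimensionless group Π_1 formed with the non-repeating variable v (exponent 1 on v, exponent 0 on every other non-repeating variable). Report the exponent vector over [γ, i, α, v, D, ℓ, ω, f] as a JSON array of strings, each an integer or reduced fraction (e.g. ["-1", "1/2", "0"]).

["-1/2", "0", "-1/2", "1", "0", "0", "0", "0"]

Dimensional matrix (I×T×L by γ×i×α×v×D×ℓ×ω×f):
  I: [ 0  1  0  0  0  0  0  0]
  T: [-1  0 -1 -1  0  0 -1 -1]
  L: [ 0  0  2  1  1  1  0  0]
Echelon form has 3 nonzero rows (pivots: γ,i,α)
Pivot set = {γ,i,α}, free = {v,D,ℓ,ω,f}
RREF:
  r0: [   1    0    0  1/2 -1/2 -1/2    1    1]
  r1: [   0    1    0    0    0    0    0    0]
  r2: [   0    0    1  1/2  1/2  1/2    0    0]
Fix exponent of v at 1, D at 0, ℓ at 0, ω at 0, f at 0; solve each RREF row for its pivot's exponent:
  r0: exp(γ) + (1/2)·1 = 0 ⇒ exp(γ) = -1/2
  r1: exp(i) + (0)·1 = 0 ⇒ exp(i) = 0
  r2: exp(α) + (1/2)·1 = 0 ⇒ exp(α) = -1/2
Π_1 = γ^(-1/2) · α^(-1/2) · v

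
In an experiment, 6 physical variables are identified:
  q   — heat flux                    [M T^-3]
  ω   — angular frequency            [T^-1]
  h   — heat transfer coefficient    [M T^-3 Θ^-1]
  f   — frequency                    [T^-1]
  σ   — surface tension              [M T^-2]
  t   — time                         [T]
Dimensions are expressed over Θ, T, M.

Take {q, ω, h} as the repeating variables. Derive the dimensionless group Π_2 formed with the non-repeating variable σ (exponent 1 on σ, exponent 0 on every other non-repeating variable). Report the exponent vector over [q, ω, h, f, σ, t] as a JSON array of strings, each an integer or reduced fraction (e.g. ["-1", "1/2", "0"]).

["-1", "1", "0", "0", "1", "0"]

Dimensional matrix (Θ×T×M by q×ω×h×f×σ×t):
  Θ: [ 0  0 -1  0  0  0]
  T: [-3 -1 -3 -1 -2  1]
  M: [ 1  0  1  0  1  0]
Row reduction gives pivot columns q,ω,h; rank = 3
Pivot set = {q,ω,h}, free = {f,σ,t}
RREF:
  r0: [   1    0    0    0    1    0]
  r1: [   0    1    0    1   -1   -1]
  r2: [   0    0    1    0    0    0]
Fix exponent of σ at 1, f at 0, t at 0; solve each RREF row for its pivot's exponent:
  r0: exp(q) + (1)·1 = 0 ⇒ exp(q) = -1
  r1: exp(ω) + (-1)·1 = 0 ⇒ exp(ω) = 1
  r2: exp(h) + (0)·1 = 0 ⇒ exp(h) = 0
Π_2 = q^-1 · ω · σ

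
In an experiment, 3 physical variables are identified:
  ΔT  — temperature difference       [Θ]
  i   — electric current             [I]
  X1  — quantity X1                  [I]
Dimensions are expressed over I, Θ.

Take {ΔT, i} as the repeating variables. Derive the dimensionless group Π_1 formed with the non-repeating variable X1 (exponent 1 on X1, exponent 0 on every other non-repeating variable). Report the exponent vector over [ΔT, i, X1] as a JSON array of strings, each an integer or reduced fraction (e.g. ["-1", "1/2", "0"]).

Exponent matrix [I,Θ] × [ΔT,i,X1]:
  I: [ 0  1  1]
  Θ: [ 1  0  0]
Echelon form has 2 nonzero rows (pivots: ΔT,i)
Pivot set = {ΔT,i}, free = {X1}
RREF:
  r0: [   1    0    0]
  r1: [   0    1    1]
Fix exponent of X1 at 1; solve each RREF row for its pivot's exponent:
  r0: exp(ΔT) + (0)·1 = 0 ⇒ exp(ΔT) = 0
  r1: exp(i) + (1)·1 = 0 ⇒ exp(i) = -1
Π_1 = i^-1 · X1

["0", "-1", "1"]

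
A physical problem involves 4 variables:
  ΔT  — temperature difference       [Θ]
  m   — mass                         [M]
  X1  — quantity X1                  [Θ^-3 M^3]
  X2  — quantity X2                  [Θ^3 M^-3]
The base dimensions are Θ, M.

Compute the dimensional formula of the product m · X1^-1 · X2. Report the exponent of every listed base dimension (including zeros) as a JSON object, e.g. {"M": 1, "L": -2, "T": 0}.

{"Θ": 6, "M": -5}

Dimensional matrix (Θ×M by ΔT×m×X1×X2):
  Θ: [ 1  0 -3  3]
  M: [ 0  1  3 -3]
  [Θ]: (1)·0+(-1)·-3+(1)·3 = 6
  [M]: (1)·1+(-1)·3+(1)·-3 = -5
⇒ Θ^6 M^-5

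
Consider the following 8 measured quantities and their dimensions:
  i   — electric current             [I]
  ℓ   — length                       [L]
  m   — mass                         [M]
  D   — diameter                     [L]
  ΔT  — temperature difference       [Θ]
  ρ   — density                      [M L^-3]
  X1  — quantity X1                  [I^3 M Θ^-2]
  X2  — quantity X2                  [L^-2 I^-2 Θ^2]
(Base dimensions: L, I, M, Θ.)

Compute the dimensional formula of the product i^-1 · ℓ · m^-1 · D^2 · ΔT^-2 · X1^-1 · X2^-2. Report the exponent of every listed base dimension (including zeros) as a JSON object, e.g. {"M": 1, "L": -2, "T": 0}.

Write exponents as rows L,I,M,Θ / cols i,ℓ,m,D,ΔT,ρ,X1,X2:
  L: [ 0  1  0  1  0 -3  0 -2]
  I: [ 1  0  0  0  0  0  3 -2]
  M: [ 0  0  1  0  0  1  1  0]
  Θ: [ 0  0  0  0  1  0 -2  2]
  [L]: (-1)·0+(1)·1+(-1)·0+(2)·1+(-2)·0+(-1)·0+(-2)·-2 = 7
  [I]: (-1)·1+(1)·0+(-1)·0+(2)·0+(-2)·0+(-1)·3+(-2)·-2 = 0
  [M]: (-1)·0+(1)·0+(-1)·1+(2)·0+(-2)·0+(-1)·1+(-2)·0 = -2
  [Θ]: (-1)·0+(1)·0+(-1)·0+(2)·0+(-2)·1+(-1)·-2+(-2)·2 = -4
⇒ L^7 M^-2 Θ^-4

{"L": 7, "I": 0, "M": -2, "Θ": -4}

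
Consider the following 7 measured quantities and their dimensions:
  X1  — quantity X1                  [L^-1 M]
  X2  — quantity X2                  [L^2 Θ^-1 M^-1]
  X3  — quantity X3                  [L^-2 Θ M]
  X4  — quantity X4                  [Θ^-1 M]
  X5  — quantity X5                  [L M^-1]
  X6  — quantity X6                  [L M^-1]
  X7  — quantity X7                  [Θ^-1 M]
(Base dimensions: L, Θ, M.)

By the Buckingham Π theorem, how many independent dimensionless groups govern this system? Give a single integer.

Exponent matrix [L,Θ,M] × [X1,X2,X3,X4,X5,X6,X7]:
  L: [-1  2 -2  0  1  1  0]
  Θ: [ 0 -1  1 -1  0  0 -1]
  M: [ 1 -1  1  1 -1 -1  1]
RREF → pivots at {X1,X2} ⇒ r = 2
7 vars − rank 2 = 5 Π groups

5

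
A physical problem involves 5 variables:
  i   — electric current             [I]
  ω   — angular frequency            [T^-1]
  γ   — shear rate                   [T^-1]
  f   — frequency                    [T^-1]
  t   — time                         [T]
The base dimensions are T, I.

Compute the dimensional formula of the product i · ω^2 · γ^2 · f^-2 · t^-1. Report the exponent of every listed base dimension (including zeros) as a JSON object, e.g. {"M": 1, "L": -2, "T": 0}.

{"T": -3, "I": 1}

Write exponents as rows T,I / cols i,ω,γ,f,t:
  T: [ 0 -1 -1 -1  1]
  I: [ 1  0  0  0  0]
  [T]: (1)·0+(2)·-1+(2)·-1+(-2)·-1+(-1)·1 = -3
  [I]: (1)·1+(2)·0+(2)·0+(-2)·0+(-1)·0 = 1
⇒ T^-3 I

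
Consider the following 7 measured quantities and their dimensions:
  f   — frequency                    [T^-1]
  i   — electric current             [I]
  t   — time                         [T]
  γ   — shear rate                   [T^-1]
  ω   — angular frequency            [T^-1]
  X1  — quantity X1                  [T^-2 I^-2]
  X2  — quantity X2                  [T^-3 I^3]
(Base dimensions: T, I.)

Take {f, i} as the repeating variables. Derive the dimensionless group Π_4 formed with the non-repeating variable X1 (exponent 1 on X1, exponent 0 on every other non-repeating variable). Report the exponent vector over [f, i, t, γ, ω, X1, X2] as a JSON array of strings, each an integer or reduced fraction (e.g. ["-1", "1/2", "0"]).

Write exponents as rows T,I / cols f,i,t,γ,ω,X1,X2:
  T: [-1  0  1 -1 -1 -2 -3]
  I: [ 0  1  0  0  0 -2  3]
Row reduction gives pivot columns f,i; rank = 2
Pivot set = {f,i}, free = {t,γ,ω,X1,X2}
RREF:
  r0: [   1    0   -1    1    1    2    3]
  r1: [   0    1    0    0    0   -2    3]
Fix exponent of X1 at 1, t at 0, γ at 0, ω at 0, X2 at 0; solve each RREF row for its pivot's exponent:
  r0: exp(f) + (2)·1 = 0 ⇒ exp(f) = -2
  r1: exp(i) + (-2)·1 = 0 ⇒ exp(i) = 2
Π_4 = f^-2 · i^2 · X1

["-2", "2", "0", "0", "0", "1", "0"]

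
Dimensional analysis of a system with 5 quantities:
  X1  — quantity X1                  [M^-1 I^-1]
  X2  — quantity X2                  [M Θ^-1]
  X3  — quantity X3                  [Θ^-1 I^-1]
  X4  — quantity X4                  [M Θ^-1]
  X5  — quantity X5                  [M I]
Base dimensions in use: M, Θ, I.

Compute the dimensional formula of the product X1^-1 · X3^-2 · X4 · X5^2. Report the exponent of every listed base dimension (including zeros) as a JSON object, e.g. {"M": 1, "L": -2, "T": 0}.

{"M": 4, "Θ": 1, "I": 5}

Dimensional matrix (M×Θ×I by X1×X2×X3×X4×X5):
  M: [-1  1  0  1  1]
  Θ: [ 0 -1 -1 -1  0]
  I: [-1  0 -1  0  1]
  [M]: (-1)·-1+(-2)·0+(1)·1+(2)·1 = 4
  [Θ]: (-1)·0+(-2)·-1+(1)·-1+(2)·0 = 1
  [I]: (-1)·-1+(-2)·-1+(1)·0+(2)·1 = 5
⇒ M^4 Θ I^5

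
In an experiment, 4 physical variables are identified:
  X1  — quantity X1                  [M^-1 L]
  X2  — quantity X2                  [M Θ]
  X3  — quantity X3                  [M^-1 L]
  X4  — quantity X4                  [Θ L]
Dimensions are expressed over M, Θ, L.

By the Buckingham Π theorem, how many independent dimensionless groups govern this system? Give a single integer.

Write exponents as rows M,Θ,L / cols X1,X2,X3,X4:
  M: [-1  1 -1  0]
  Θ: [ 0  1  0  1]
  L: [ 1  0  1  1]
Echelon form has 2 nonzero rows (pivots: X1,X2)
Π count = n − r = 4 − 2 = 2

2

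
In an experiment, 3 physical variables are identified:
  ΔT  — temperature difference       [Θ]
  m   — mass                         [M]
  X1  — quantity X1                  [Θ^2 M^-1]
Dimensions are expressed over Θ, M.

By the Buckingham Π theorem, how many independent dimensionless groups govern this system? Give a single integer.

Dimensional matrix (Θ×M by ΔT×m×X1):
  Θ: [ 1  0  2]
  M: [ 0  1 -1]
RREF → pivots at {ΔT,m} ⇒ r = 2
Π count = n − r = 3 − 2 = 1

1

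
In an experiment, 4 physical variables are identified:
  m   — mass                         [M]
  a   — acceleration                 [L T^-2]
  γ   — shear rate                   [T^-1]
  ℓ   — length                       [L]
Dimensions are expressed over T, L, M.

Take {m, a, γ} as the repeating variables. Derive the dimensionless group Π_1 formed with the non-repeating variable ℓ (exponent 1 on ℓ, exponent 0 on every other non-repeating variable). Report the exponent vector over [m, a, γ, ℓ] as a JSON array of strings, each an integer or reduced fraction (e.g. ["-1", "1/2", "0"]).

["0", "-1", "2", "1"]

Write exponents as rows T,L,M / cols m,a,γ,ℓ:
  T: [ 0 -2 -1  0]
  L: [ 0  1  0  1]
  M: [ 1  0  0  0]
Row reduction gives pivot columns m,a,γ; rank = 3
Pivot set = {m,a,γ}, free = {ℓ}
RREF:
  r0: [   1    0    0    0]
  r1: [   0    1    0    1]
  r2: [   0    0    1   -2]
Fix exponent of ℓ at 1; solve each RREF row for its pivot's exponent:
  r0: exp(m) + (0)·1 = 0 ⇒ exp(m) = 0
  r1: exp(a) + (1)·1 = 0 ⇒ exp(a) = -1
  r2: exp(γ) + (-2)·1 = 0 ⇒ exp(γ) = 2
Π_1 = a^-1 · γ^2 · ℓ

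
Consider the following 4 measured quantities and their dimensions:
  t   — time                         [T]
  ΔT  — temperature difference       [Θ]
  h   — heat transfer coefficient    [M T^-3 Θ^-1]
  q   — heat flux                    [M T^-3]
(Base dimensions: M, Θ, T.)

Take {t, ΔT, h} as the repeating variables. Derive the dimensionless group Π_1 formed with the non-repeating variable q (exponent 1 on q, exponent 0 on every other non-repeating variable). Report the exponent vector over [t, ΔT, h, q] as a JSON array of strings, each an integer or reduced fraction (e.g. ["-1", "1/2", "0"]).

Exponent matrix [M,Θ,T] × [t,ΔT,h,q]:
  M: [ 0  0  1  1]
  Θ: [ 0  1 -1  0]
  T: [ 1  0 -3 -3]
Row reduction gives pivot columns t,ΔT,h; rank = 3
Repeat: t,ΔT,h; free: q
RREF:
  r0: [   1    0    0    0]
  r1: [   0    1    0    1]
  r2: [   0    0    1    1]
Fix exponent of q at 1; solve each RREF row for its pivot's exponent:
  r0: exp(t) + (0)·1 = 0 ⇒ exp(t) = 0
  r1: exp(ΔT) + (1)·1 = 0 ⇒ exp(ΔT) = -1
  r2: exp(h) + (1)·1 = 0 ⇒ exp(h) = -1
Π_1 = ΔT^-1 · h^-1 · q

["0", "-1", "-1", "1"]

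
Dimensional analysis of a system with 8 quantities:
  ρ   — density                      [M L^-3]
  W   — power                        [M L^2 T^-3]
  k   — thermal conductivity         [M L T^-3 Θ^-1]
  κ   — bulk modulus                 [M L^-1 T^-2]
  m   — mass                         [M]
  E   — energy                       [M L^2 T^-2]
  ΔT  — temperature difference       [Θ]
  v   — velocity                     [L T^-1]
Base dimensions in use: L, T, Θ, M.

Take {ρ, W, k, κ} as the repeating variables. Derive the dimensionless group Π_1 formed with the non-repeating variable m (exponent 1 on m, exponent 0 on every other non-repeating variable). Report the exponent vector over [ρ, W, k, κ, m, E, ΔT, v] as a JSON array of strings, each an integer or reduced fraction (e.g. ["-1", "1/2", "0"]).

["-7/4", "-3/2", "0", "9/4", "1", "0", "0", "0"]

Write exponents as rows L,T,Θ,M / cols ρ,W,k,κ,m,E,ΔT,v:
  L: [-3  2  1 -1  0  2  0  1]
  T: [ 0 -3 -3 -2  0 -2  0 -1]
  Θ: [ 0  0 -1  0  0  0  1  0]
  M: [ 1  1  1  1  1  1  0  0]
Echelon form has 4 nonzero rows (pivots: ρ,W,k,κ)
Pivot set = {ρ,W,k,κ}, free = {m,E,ΔT,v}
RREF:
  r0: [   1    0    0    0  7/4  3/4 -1/4 -1/2]
  r1: [   0    1    0    0  3/2  3/2  1/2    0]
  r2: [   0    0    1    0    0    0   -1    0]
  r3: [   0    0    0    1 -9/4 -5/4  3/4  1/2]
Fix exponent of m at 1, E at 0, ΔT at 0, v at 0; solve each RREF row for its pivot's exponent:
  r0: exp(ρ) + (7/4)·1 = 0 ⇒ exp(ρ) = -7/4
  r1: exp(W) + (3/2)·1 = 0 ⇒ exp(W) = -3/2
  r2: exp(k) + (0)·1 = 0 ⇒ exp(k) = 0
  r3: exp(κ) + (-9/4)·1 = 0 ⇒ exp(κ) = 9/4
Π_1 = ρ^(-7/4) · W^(-3/2) · κ^(9/4) · m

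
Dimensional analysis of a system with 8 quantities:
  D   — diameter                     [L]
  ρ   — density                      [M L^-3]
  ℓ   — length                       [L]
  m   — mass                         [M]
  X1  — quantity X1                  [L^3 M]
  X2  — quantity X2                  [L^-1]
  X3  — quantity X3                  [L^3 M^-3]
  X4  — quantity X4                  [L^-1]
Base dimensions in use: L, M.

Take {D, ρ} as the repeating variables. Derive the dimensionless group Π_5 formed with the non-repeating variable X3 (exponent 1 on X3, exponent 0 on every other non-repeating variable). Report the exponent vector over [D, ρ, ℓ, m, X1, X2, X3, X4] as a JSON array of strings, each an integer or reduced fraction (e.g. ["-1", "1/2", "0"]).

Exponent matrix [L,M] × [D,ρ,ℓ,m,X1,X2,X3,X4]:
  L: [ 1 -3  1  0  3 -1  3 -1]
  M: [ 0  1  0  1  1  0 -3  0]
Echelon form has 2 nonzero rows (pivots: D,ρ)
Pivot set = {D,ρ}, free = {ℓ,m,X1,X2,X3,X4}
RREF:
  r0: [   1    0    1    3    6   -1   -6   -1]
  r1: [   0    1    0    1    1    0   -3    0]
Fix exponent of X3 at 1, ℓ at 0, m at 0, X1 at 0, X2 at 0, X4 at 0; solve each RREF row for its pivot's exponent:
  r0: exp(D) + (-6)·1 = 0 ⇒ exp(D) = 6
  r1: exp(ρ) + (-3)·1 = 0 ⇒ exp(ρ) = 3
Π_5 = D^6 · ρ^3 · X3

["6", "3", "0", "0", "0", "0", "1", "0"]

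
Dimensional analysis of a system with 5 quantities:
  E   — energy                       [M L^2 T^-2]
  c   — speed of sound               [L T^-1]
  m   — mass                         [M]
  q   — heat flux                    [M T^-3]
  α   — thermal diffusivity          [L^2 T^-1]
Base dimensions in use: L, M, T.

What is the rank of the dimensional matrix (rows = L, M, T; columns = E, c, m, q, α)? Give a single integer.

Write exponents as rows L,M,T / cols E,c,m,q,α:
  L: [ 2  1  0  0  2]
  M: [ 1  0  1  1  0]
  T: [-2 -1  0 -3 -1]
Row reduction gives pivot columns E,c,q; rank = 3

3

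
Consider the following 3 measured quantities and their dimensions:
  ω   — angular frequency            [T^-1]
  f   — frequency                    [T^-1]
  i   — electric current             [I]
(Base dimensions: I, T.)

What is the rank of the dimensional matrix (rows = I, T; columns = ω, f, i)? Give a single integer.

Exponent matrix [I,T] × [ω,f,i]:
  I: [ 0  0  1]
  T: [-1 -1  0]
Row reduction gives pivot columns ω,i; rank = 2

2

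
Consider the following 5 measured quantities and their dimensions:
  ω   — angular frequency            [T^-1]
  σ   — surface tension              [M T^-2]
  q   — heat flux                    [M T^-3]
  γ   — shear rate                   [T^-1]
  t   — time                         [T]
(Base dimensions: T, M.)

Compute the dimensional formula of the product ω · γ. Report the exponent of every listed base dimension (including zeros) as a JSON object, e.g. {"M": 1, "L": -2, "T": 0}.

Exponent matrix [T,M] × [ω,σ,q,γ,t]:
  T: [-1 -2 -3 -1  1]
  M: [ 0  1  1  0  0]
  [T]: (1)·-1+(1)·-1 = -2
  [M]: (1)·0+(1)·0 = 0
⇒ T^-2

{"T": -2, "M": 0}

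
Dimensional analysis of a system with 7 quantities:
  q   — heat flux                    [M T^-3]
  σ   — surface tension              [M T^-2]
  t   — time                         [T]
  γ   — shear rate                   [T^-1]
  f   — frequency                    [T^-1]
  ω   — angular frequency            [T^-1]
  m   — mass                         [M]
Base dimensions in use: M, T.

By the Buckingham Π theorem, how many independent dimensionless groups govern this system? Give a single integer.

Write exponents as rows M,T / cols q,σ,t,γ,f,ω,m:
  M: [ 1  1  0  0  0  0  1]
  T: [-3 -2  1 -1 -1 -1  0]
RREF → pivots at {q,σ} ⇒ r = 2
n=7, r=2 ⇒ 5 dimensionless groups

5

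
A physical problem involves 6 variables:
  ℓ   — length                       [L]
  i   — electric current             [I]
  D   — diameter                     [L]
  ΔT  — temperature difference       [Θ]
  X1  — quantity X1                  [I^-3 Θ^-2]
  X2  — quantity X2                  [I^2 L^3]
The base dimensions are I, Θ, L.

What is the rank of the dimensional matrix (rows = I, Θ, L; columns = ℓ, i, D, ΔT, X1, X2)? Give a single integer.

3

Dimensional matrix (I×Θ×L by ℓ×i×D×ΔT×X1×X2):
  I: [ 0  1  0  0 -3  2]
  Θ: [ 0  0  0  1 -2  0]
  L: [ 1  0  1  0  0  3]
Echelon form has 3 nonzero rows (pivots: ℓ,i,ΔT)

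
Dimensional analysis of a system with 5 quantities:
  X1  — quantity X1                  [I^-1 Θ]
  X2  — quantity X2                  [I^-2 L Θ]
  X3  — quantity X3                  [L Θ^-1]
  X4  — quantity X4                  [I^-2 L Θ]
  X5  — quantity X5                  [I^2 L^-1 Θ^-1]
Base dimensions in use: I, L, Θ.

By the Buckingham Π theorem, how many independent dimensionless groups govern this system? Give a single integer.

Dimensional matrix (I×L×Θ by X1×X2×X3×X4×X5):
  I: [-1 -2  0 -2  2]
  L: [ 0  1  1  1 -1]
  Θ: [ 1  1 -1  1 -1]
Row reduction gives pivot columns X1,X2; rank = 2
n=5, r=2 ⇒ 3 dimensionless groups

3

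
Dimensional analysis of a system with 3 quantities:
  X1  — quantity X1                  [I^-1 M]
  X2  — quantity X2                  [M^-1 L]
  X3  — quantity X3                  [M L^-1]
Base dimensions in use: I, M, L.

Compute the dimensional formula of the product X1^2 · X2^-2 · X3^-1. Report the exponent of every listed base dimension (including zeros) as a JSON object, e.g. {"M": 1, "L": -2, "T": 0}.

Write exponents as rows I,M,L / cols X1,X2,X3:
  I: [-1  0  0]
  M: [ 1 -1  1]
  L: [ 0  1 -1]
  [I]: (2)·-1+(-2)·0+(-1)·0 = -2
  [M]: (2)·1+(-2)·-1+(-1)·1 = 3
  [L]: (2)·0+(-2)·1+(-1)·-1 = -1
⇒ I^-2 M^3 L^-1

{"I": -2, "M": 3, "L": -1}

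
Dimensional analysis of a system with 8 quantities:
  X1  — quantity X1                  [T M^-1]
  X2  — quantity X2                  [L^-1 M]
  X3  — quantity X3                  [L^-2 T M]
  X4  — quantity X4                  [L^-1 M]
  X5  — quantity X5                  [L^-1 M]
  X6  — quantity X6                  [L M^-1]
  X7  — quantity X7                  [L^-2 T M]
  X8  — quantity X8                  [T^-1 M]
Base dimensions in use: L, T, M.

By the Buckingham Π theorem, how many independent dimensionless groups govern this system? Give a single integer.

Dimensional matrix (L×T×M by X1×X2×X3×X4×X5×X6×X7×X8):
  L: [ 0 -1 -2 -1 -1  1 -2  0]
  T: [ 1  0  1  0  0  0  1 -1]
  M: [-1  1  1  1  1 -1  1  1]
RREF → pivots at {X1,X2} ⇒ r = 2
Π count = n − r = 8 − 2 = 6

6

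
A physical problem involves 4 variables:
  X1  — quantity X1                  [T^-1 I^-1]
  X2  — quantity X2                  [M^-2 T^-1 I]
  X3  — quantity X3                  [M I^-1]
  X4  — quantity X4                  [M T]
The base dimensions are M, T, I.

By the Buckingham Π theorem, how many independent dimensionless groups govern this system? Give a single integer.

2

Dimensional matrix (M×T×I by X1×X2×X3×X4):
  M: [ 0 -2  1  1]
  T: [-1 -1  0  1]
  I: [-1  1 -1  0]
Row reduction gives pivot columns X1,X2; rank = 2
Π count = n − r = 4 − 2 = 2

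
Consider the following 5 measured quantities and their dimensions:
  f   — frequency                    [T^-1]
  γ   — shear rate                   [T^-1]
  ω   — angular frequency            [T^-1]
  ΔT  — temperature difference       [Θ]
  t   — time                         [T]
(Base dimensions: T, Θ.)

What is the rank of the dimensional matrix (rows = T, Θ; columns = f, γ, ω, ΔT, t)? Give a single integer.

2

Write exponents as rows T,Θ / cols f,γ,ω,ΔT,t:
  T: [-1 -1 -1  0  1]
  Θ: [ 0  0  0  1  0]
Row reduction gives pivot columns f,ΔT; rank = 2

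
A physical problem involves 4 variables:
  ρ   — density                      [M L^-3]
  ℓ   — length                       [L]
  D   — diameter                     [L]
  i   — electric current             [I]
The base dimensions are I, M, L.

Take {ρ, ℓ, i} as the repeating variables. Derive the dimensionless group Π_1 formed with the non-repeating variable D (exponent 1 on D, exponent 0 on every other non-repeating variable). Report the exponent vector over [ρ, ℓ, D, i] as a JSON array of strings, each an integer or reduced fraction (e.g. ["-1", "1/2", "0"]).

["0", "-1", "1", "0"]

Dimensional matrix (I×M×L by ρ×ℓ×D×i):
  I: [ 0  0  0  1]
  M: [ 1  0  0  0]
  L: [-3  1  1  0]
RREF → pivots at {ρ,ℓ,i} ⇒ r = 3
Pivot set = {ρ,ℓ,i}, free = {D}
RREF:
  r0: [   1    0    0    0]
  r1: [   0    1    1    0]
  r2: [   0    0    0    1]
Fix exponent of D at 1; solve each RREF row for its pivot's exponent:
  r0: exp(ρ) + (0)·1 = 0 ⇒ exp(ρ) = 0
  r1: exp(ℓ) + (1)·1 = 0 ⇒ exp(ℓ) = -1
  r2: exp(i) + (0)·1 = 0 ⇒ exp(i) = 0
Π_1 = ℓ^-1 · D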